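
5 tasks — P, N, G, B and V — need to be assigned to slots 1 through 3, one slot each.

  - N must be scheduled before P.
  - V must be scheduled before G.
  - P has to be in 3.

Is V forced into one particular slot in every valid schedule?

V can be 1 (e.g. B -> 1; N -> 1; P -> 3; G -> 2; V -> 1) or 2 (e.g. G in 3, N in 1, V in 2, B in 1, P in 3).

No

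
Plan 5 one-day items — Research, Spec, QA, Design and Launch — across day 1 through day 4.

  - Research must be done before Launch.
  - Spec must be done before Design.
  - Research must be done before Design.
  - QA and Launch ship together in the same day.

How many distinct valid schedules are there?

Splitting on Research: it can be day 1 (18), day 2 (10), day 3 (3). Listing each branch's schedules as (Spec, QA, Design, Launch) by day number:
Research=day 1: (1,2,2,2) (1,2,3,2) (1,2,4,2) (1,3,2,3) (1,3,3,3) (1,3,4,3) (1,4,2,4) (1,4,3,4) (1,4,4,4) (2,2,3,2) (2,2,4,2) (2,3,3,3) (2,3,4,3) (2,4,3,4) (2,4,4,4) (3,2,4,2) (3,3,4,3) (3,4,4,4) — 18.
Research=day 2: (1,3,3,3) (1,3,4,3) (1,4,3,4) (1,4,4,4) (2,3,3,3) (2,3,4,3) (2,4,3,4) (2,4,4,4) (3,3,4,3) (3,4,4,4) — 10.
Research=day 3: (1,4,4,4) (2,4,4,4) (3,4,4,4) — 3.
Summing: 18 + 10 + 3 = 31.

31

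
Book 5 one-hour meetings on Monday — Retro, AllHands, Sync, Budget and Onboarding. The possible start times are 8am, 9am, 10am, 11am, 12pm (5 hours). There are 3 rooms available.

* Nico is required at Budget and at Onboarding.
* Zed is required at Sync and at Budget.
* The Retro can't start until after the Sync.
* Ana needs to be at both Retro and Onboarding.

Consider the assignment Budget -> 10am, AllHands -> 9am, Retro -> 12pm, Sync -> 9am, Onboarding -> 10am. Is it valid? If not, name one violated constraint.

No. Nico is required at Budget and at Onboarding is not satisfied.

Zed is required at Sync and at Budget — holds.
Ana needs to be at both Retro and Onboarding — holds.
Nico is required at Budget and at Onboarding — violated.
The Retro can't start until after the Sync — holds.
There are 3 rooms available — holds.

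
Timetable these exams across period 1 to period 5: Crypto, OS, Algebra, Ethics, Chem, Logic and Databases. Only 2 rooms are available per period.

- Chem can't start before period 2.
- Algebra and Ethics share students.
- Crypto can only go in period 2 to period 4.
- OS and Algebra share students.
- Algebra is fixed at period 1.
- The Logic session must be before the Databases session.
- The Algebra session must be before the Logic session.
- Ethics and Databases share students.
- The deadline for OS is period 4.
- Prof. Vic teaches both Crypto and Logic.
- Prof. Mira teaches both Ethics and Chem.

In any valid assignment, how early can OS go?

OS's own window allows nothing later than period 4.
OS at period 2 is achievable: Chem in period 3, Logic in period 3, Crypto in period 2, Ethics in period 5, OS in period 2, Algebra in period 1, Databases in period 4.
Nothing earlier works — the conflict and capacity constraints rule out every period before period 2.

period 2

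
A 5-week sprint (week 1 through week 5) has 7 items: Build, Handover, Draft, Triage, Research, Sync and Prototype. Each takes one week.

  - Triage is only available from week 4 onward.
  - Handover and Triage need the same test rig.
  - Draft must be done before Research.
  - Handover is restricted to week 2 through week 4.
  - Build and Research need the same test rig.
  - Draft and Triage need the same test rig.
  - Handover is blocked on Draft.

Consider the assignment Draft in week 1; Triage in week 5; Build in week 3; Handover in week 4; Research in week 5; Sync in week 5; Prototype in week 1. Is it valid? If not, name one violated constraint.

Valid

Handover and Triage need the same test rig — holds.
Build and Research need the same test rig — holds.
Handover is blocked on Draft — holds.
Draft and Triage need the same test rig — holds.
Handover is restricted to week 2 through week 4 — holds.
Triage is only available from week 4 onward — holds.
Draft must be done before Research — holds.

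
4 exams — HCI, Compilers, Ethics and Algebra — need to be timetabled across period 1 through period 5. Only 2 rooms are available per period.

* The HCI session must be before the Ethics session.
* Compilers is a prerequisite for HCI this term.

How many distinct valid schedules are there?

50

Splitting on HCI: it can be period 2 (15), period 3 (20), period 4 (15). Listing each branch's schedules as (Compilers, Ethics, Algebra) by period number:
HCI=period 2: (1,3,1) (1,3,2) (1,3,3) (1,3,4) (1,3,5) (1,4,1) (1,4,2) (1,4,3) (1,4,4) (1,4,5) (1,5,1) (1,5,2) (1,5,3) (1,5,4) (1,5,5) — 15.
HCI=period 3: (1,4,1) (1,4,2) (1,4,3) (1,4,4) (1,4,5) (1,5,1) (1,5,2) (1,5,3) (1,5,4) (1,5,5) (2,4,1) (2,4,2) (2,4,3) (2,4,4) (2,4,5) (2,5,1) (2,5,2) (2,5,3) (2,5,4) (2,5,5) — 20.
HCI=period 4: (1,5,1) (1,5,2) (1,5,3) (1,5,4) (1,5,5) (2,5,1) (2,5,2) (2,5,3) (2,5,4) (2,5,5) (3,5,1) (3,5,2) (3,5,3) (3,5,4) (3,5,5) — 15.
Summing: 15 + 20 + 15 = 50.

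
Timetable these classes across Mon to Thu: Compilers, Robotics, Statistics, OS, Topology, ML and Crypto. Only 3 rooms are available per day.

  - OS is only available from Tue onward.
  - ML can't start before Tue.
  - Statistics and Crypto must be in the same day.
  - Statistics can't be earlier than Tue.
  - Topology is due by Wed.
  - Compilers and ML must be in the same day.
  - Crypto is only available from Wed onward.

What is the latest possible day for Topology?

Topology's own window allows nothing later than Wed.
Topology at Wed is achievable: Topology=Wed, Statistics=Wed, Compilers=Tue, Crypto=Wed, Robotics=Mon, ML=Tue, OS=Tue.

Wed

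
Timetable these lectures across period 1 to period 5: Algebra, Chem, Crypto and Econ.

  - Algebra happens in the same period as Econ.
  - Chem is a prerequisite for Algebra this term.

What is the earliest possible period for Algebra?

period 2

Precedence pushes Algebra to at least period 2.
Algebra at period 2 is achievable: Crypto=period 1, Chem=period 1, Algebra=period 2, Econ=period 2.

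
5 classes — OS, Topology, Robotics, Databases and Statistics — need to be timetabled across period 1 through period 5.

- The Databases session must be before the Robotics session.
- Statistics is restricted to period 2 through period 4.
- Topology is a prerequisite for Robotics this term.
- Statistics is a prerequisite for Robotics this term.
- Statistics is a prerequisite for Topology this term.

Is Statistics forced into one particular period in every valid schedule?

No

Statistics can be period 2 (e.g. OS -> period 1, Databases -> period 1, Robotics -> period 4, Topology -> period 3, Statistics -> period 2) or period 3 (e.g. Robotics=period 5; OS=period 1; Topology=period 4; Statistics=period 3; Databases=period 1).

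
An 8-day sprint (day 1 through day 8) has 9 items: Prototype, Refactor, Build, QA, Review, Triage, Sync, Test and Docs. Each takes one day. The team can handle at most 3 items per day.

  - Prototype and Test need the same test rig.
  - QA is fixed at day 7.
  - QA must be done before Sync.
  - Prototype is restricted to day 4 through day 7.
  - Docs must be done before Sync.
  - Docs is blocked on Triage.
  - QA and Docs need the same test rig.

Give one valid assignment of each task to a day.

QA=day 7, Prototype=day 4, Sync=day 8, Triage=day 1, Docs=day 2, Test=day 2, Build=day 1, Review=day 2, Refactor=day 1

Checking: Triage(day 1) before Docs(day 2); QA(day 7) before Sync(day 8); Docs(day 2) before Sync(day 8); QA(day 7) != Docs(day 2); Prototype(day 4) != Test(day 2); QA=day 7 in [day 7,day 7]; Prototype=day 4 in [day 4,day 7]; max 3 per day (cap 3).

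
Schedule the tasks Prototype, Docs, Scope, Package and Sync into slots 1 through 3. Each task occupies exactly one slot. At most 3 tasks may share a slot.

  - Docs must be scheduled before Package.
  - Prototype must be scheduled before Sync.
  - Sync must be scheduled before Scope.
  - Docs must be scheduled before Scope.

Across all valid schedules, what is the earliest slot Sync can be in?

2

Precedence pushes Sync to at least 2; downstream work caps Sync at 2.
Sync at 2 is achievable: Scope=3, Docs=1, Sync=2, Package=2, Prototype=1.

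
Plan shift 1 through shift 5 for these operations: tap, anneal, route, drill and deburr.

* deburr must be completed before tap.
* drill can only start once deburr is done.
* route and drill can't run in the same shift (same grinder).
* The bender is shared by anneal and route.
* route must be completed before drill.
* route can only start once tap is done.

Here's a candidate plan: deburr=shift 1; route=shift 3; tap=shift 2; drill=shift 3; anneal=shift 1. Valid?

Invalid. route and drill can't run in the same shift (same grinder).

deburr must be completed before tap — holds.
route can only start once tap is done — holds.
route and drill can't run in the same shift (same grinder) — violated.
drill can only start once deburr is done — holds.
route must be completed before drill — violated.
The bender is shared by anneal and route — holds.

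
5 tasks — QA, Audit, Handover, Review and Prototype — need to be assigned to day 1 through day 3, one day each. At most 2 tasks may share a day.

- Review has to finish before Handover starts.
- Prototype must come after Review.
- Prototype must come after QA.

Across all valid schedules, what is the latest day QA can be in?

day 2

Downstream work caps QA at day 2.
QA at day 2 is achievable: Audit in day 1; Review in day 1; Handover in day 2; Prototype in day 3; QA in day 2.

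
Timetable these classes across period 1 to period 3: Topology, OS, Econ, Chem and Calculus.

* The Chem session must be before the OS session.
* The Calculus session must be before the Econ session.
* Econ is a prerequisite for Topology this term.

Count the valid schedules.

3

Enumerating: Chem in period 1, OS in period 2, Topology in period 3, Econ in period 2, Calculus in period 1 | Econ -> period 2, OS -> period 3, Chem -> period 1, Topology -> period 3, Calculus -> period 1 | Topology -> period 3; Chem -> period 2; Econ -> period 2; OS -> period 3; Calculus -> period 1.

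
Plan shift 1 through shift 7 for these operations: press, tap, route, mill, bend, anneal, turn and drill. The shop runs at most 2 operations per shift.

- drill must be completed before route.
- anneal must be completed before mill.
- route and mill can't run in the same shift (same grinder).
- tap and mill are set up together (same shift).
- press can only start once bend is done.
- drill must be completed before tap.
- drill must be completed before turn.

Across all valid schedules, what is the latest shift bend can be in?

shift 6

Downstream work caps bend at shift 6.
bend at shift 6 is achievable: turn=shift 3; drill=shift 1; bend=shift 6; mill=shift 2; press=shift 7; anneal=shift 1; route=shift 3; tap=shift 2.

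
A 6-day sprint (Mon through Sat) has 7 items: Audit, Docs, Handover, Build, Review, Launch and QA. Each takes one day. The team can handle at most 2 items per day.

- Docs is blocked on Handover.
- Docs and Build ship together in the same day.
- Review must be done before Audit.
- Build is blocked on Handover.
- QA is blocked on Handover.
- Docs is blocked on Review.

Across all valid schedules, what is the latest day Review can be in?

Thu

Downstream work caps Review at Fri.
Review at Thu is achievable: QA in Tue, Launch in Mon, Audit in Sat, Handover in Mon, Build in Fri, Docs in Fri, Review in Thu.
Nothing later works — the capacity limit rule out every day after Thu.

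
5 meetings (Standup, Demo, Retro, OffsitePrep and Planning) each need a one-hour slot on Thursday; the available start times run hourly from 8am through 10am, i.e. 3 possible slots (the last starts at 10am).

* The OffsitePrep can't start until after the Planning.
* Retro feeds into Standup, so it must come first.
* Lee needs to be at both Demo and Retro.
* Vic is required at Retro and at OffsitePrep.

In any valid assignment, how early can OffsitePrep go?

Precedence pushes OffsitePrep to at least 9am.
OffsitePrep at 9am is achievable: Retro=8am, Demo=9am, Planning=8am, Standup=9am, OffsitePrep=9am.

9am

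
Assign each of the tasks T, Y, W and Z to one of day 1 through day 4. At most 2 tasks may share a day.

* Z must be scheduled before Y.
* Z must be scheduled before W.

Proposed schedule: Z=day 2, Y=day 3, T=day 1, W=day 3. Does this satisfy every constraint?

At most 2 tasks may share a day — holds.
Z must be scheduled before W — holds.
Z must be scheduled before Y — holds.

Yes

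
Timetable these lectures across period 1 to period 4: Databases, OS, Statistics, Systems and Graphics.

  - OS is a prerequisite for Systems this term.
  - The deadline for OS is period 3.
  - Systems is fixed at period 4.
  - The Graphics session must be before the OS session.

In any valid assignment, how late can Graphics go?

Downstream work caps Graphics at period 2.
Graphics at period 2 is achievable: Graphics=period 2; Databases=period 1; OS=period 3; Statistics=period 1; Systems=period 4.

period 2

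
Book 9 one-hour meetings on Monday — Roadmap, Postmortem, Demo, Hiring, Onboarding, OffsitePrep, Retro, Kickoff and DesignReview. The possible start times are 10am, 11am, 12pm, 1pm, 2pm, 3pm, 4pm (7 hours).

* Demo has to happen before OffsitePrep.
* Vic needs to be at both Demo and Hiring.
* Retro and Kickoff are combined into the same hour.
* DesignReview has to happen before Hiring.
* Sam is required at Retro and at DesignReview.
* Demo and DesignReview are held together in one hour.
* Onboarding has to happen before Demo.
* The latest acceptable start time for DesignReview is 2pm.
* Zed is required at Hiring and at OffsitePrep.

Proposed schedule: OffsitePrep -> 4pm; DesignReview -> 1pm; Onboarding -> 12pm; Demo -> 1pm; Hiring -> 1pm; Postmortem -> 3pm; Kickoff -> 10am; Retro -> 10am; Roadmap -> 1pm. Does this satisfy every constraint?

No — it violates: Vic needs to be at both Demo and Hiring

Vic needs to be at both Demo and Hiring — violated.
DesignReview has to happen before Hiring — violated.
Retro and Kickoff are combined into the same hour — holds.
Onboarding has to happen before Demo — holds.
Zed is required at Hiring and at OffsitePrep — holds.
Demo has to happen before OffsitePrep — holds.
Demo and DesignReview are held together in one hour — holds.
Sam is required at Retro and at DesignReview — holds.
The latest acceptable start time for DesignReview is 2pm — holds.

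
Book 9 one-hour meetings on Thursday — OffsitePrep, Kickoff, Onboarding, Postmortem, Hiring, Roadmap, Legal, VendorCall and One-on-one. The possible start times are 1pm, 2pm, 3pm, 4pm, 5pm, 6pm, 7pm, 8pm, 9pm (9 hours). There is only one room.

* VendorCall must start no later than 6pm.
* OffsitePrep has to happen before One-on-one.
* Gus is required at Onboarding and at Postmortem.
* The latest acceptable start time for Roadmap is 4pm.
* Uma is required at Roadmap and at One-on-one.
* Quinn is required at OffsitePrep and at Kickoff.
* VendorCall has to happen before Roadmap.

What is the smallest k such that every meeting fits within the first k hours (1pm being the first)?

9 hours

The precedence chain requires at least 2 distinct hours.
With at most 1 per hour and 9 meetings, at least 9 hours are needed.
9 works (last occupied hour: 9pm): for example Legal in 9pm; Onboarding in 6pm; One-on-one in 4pm; Hiring in 8pm; Kickoff in 5pm; Roadmap in 2pm; Postmortem in 7pm; VendorCall in 1pm; OffsitePrep in 3pm.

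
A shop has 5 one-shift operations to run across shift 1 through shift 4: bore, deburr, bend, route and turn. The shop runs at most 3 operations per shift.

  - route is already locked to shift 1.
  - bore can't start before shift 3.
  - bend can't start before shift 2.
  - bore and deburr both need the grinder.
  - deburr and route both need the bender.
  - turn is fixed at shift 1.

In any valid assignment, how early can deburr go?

deburr at shift 2 is achievable: bore in shift 3, route in shift 1, deburr in shift 2, turn in shift 1, bend in shift 2.
Nothing earlier works — the conflict and capacity constraints rule out every shift before shift 2.

shift 2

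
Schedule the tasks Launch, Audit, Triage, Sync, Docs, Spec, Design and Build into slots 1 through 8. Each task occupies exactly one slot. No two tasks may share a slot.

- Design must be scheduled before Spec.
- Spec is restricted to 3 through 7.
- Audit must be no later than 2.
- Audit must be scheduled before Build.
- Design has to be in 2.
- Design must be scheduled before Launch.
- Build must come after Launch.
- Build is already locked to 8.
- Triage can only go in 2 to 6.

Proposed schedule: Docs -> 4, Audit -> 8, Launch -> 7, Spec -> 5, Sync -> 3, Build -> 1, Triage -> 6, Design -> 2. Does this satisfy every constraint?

No. Audit must be scheduled before Build is not satisfied.

Triage can only go in 2 to 6 — holds.
Design must be scheduled before Spec — holds.
No two tasks may share a slot — holds.
Build must come after Launch — violated.
Audit must be no later than 2 — violated.
Design has to be in 2 — holds.
Design must be scheduled before Launch — holds.
Audit must be scheduled before Build — violated.
Spec is restricted to 3 through 7 — holds.
Build is already locked to 8 — violated.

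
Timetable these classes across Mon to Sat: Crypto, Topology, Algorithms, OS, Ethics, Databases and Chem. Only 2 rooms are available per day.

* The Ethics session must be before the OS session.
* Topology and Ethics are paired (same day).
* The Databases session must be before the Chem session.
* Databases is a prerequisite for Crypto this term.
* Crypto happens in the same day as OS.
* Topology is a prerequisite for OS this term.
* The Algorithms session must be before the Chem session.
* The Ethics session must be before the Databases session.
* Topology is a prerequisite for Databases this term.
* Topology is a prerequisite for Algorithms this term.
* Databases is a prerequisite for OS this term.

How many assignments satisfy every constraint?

60

Splitting on Crypto: it can be Wed (6), Thu (14), Fri (20), Sat (20). Listing each branch's schedules as (Topology, Algorithms, OS, Ethics, Databases, Chem):
Crypto=Wed: (Mon,Tue,Wed,Mon,Tue,Thu) (Mon,Tue,Wed,Mon,Tue,Fri) (Mon,Tue,Wed,Mon,Tue,Sat) (Mon,Thu,Wed,Mon,Tue,Fri) (Mon,Thu,Wed,Mon,Tue,Sat) (Mon,Fri,Wed,Mon,Tue,Sat) — 6.
Crypto=Thu: (Mon,Tue,Thu,Mon,Tue,Wed) (Mon,Tue,Thu,Mon,Tue,Fri) (Mon,Tue,Thu,Mon,Tue,Sat) (Mon,Tue,Thu,Mon,Wed,Fri) (Mon,Tue,Thu,Mon,Wed,Sat) (Mon,Wed,Thu,Mon,Tue,Fri) (Mon,Wed,Thu,Mon,Tue,Sat) (Mon,Wed,Thu,Mon,Wed,Fri) (Mon,Wed,Thu,Mon,Wed,Sat) (Mon,Fri,Thu,Mon,Tue,Sat) (Mon,Fri,Thu,Mon,Wed,Sat) (Tue,Wed,Thu,Tue,Wed,Fri) (Tue,Wed,Thu,Tue,Wed,Sat) (Tue,Fri,Thu,Tue,Wed,Sat) — 14.
Crypto=Fri: (Mon,Tue,Fri,Mon,Tue,Wed) (Mon,Tue,Fri,Mon,Tue,Thu) (Mon,Tue,Fri,Mon,Tue,Sat) (Mon,Tue,Fri,Mon,Wed,Thu) (Mon,Tue,Fri,Mon,Wed,Sat) (Mon,Tue,Fri,Mon,Thu,Sat) (Mon,Wed,Fri,Mon,Tue,Thu) (Mon,Wed,Fri,Mon,Tue,Sat) (Mon,Wed,Fri,Mon,Wed,Thu) (Mon,Wed,Fri,Mon,Wed,Sat) (Mon,Wed,Fri,Mon,Thu,Sat) (Mon,Thu,Fri,Mon,Tue,Sat) (Mon,Thu,Fri,Mon,Wed,Sat) (Mon,Thu,Fri,Mon,Thu,Sat) (Tue,Wed,Fri,Tue,Wed,Thu) (Tue,Wed,Fri,Tue,Wed,Sat) (Tue,Wed,Fri,Tue,Thu,Sat) (Tue,Thu,Fri,Tue,Wed,Sat) (Tue,Thu,Fri,Tue,Thu,Sat) (Wed,Thu,Fri,Wed,Thu,Sat) — 20.
Crypto=Sat: (Mon,Tue,Sat,Mon,Tue,Wed) (Mon,Tue,Sat,Mon,Tue,Thu) (Mon,Tue,Sat,Mon,Tue,Fri) (Mon,Tue,Sat,Mon,Wed,Thu) (Mon,Tue,Sat,Mon,Wed,Fri) (Mon,Tue,Sat,Mon,Thu,Fri) (Mon,Wed,Sat,Mon,Tue,Thu) (Mon,Wed,Sat,Mon,Tue,Fri) (Mon,Wed,Sat,Mon,Wed,Thu) (Mon,Wed,Sat,Mon,Wed,Fri) (Mon,Wed,Sat,Mon,Thu,Fri) (Mon,Thu,Sat,Mon,Tue,Fri) (Mon,Thu,Sat,Mon,Wed,Fri) (Mon,Thu,Sat,Mon,Thu,Fri) (Tue,Wed,Sat,Tue,Wed,Thu) (Tue,Wed,Sat,Tue,Wed,Fri) (Tue,Wed,Sat,Tue,Thu,Fri) (Tue,Thu,Sat,Tue,Wed,Fri) (Tue,Thu,Sat,Tue,Thu,Fri) (Wed,Thu,Sat,Wed,Thu,Fri) — 20.
Summing: 6 + 14 + 20 + 20 = 60.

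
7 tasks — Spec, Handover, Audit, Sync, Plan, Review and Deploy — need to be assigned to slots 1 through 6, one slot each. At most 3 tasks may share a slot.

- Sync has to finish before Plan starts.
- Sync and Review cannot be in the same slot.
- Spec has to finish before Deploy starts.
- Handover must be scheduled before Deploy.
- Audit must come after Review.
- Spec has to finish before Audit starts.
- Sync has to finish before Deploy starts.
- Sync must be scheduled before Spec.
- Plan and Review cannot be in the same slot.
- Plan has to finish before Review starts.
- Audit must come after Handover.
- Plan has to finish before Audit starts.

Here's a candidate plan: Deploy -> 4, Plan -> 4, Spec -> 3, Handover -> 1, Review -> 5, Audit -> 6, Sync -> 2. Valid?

Valid

Plan and Review cannot be in the same slot — holds.
Spec has to finish before Audit starts — holds.
Sync has to finish before Plan starts — holds.
At most 3 tasks may share a slot — holds.
Audit must come after Handover — holds.
Spec has to finish before Deploy starts — holds.
Plan has to finish before Audit starts — holds.
Plan has to finish before Review starts — holds.
Handover must be scheduled before Deploy — holds.
Sync and Review cannot be in the same slot — holds.
Audit must come after Review — holds.
Sync has to finish before Deploy starts — holds.
Sync must be scheduled before Spec — holds.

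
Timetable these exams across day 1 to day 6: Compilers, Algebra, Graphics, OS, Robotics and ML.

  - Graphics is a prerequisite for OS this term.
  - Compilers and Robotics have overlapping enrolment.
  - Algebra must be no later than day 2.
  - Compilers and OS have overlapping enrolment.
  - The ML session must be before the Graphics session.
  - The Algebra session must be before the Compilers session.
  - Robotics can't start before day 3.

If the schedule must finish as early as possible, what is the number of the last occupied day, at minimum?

The precedence chain requires at least 3 distinct days.
3 works (last occupied day: day 3): for example Compilers=day 2, Robotics=day 3, Graphics=day 2, OS=day 3, ML=day 1, Algebra=day 1.

3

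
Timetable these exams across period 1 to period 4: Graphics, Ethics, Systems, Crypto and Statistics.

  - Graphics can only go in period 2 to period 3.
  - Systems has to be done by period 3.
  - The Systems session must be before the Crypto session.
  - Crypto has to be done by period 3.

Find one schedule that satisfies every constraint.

Ethics in period 1; Systems in period 1; Statistics in period 1; Graphics in period 2; Crypto in period 2

Checking: Systems(period 1) before Crypto(period 2); Graphics=period 2 in [period 2,period 3]; Crypto=period 2 in [period 1,period 3]; Systems=period 1 in [period 1,period 3].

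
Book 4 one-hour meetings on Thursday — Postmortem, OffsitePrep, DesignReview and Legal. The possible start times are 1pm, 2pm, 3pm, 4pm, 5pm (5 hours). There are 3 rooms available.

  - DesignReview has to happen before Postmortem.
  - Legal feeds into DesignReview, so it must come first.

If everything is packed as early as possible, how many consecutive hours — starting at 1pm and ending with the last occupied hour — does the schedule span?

3

The precedence chain requires at least 3 distinct hours.
With at most 3 per hour and 4 meetings, at least 2 hours are needed.
3 works (last occupied hour: 3pm): for example OffsitePrep in 1pm, Legal in 1pm, DesignReview in 2pm, Postmortem in 3pm.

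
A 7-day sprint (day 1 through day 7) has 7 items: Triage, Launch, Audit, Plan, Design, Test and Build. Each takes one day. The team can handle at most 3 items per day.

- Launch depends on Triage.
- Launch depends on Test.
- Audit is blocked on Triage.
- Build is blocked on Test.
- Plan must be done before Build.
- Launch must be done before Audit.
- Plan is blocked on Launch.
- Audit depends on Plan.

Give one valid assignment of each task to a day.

Design -> day 1, Triage -> day 1, Test -> day 1, Audit -> day 4, Build -> day 4, Plan -> day 3, Launch -> day 2

Checking: Plan(day 3) before Build(day 4); Triage(day 1) before Launch(day 2); Test(day 1) before Build(day 4); Launch(day 2) before Audit(day 4); Triage(day 1) before Audit(day 4); Test(day 1) before Launch(day 2); Launch(day 2) before Plan(day 3); Plan(day 3) before Audit(day 4); max 3 per day (cap 3).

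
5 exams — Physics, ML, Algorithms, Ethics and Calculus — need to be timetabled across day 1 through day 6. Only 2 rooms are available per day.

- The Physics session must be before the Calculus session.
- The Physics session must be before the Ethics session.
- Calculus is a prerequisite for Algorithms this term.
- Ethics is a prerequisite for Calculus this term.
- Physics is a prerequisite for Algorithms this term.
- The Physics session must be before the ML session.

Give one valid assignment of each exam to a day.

ML in day 2; Calculus in day 3; Ethics in day 2; Algorithms in day 4; Physics in day 1

Checking: Physics(day 1) before Calculus(day 3); Calculus(day 3) before Algorithms(day 4); Physics(day 1) before Algorithms(day 4); Physics(day 1) before ML(day 2); Ethics(day 2) before Calculus(day 3); Physics(day 1) before Ethics(day 2); max 2 per day (cap 2).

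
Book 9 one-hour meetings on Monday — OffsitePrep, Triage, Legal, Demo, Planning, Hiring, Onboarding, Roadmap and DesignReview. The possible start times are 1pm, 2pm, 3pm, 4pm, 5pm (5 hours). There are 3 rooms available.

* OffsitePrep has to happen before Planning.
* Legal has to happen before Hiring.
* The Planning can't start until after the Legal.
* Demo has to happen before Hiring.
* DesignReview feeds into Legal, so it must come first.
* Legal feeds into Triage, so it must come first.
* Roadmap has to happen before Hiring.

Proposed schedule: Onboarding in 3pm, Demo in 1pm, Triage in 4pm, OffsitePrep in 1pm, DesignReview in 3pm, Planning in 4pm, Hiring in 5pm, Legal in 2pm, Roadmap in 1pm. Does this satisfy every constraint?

No. DesignReview feeds into Legal, so it must come first is not satisfied.

Roadmap has to happen before Hiring — holds.
DesignReview feeds into Legal, so it must come first — violated.
The Planning can't start until after the Legal — holds.
There are 3 rooms available — holds.
Legal has to happen before Hiring — holds.
Demo has to happen before Hiring — holds.
OffsitePrep has to happen before Planning — holds.
Legal feeds into Triage, so it must come first — holds.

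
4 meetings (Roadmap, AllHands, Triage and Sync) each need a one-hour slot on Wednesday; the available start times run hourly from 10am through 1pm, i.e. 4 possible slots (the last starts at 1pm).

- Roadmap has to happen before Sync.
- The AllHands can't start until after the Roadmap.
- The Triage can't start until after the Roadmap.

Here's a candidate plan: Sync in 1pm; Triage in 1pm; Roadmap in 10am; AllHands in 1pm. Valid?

The AllHands can't start until after the Roadmap — holds.
Roadmap has to happen before Sync — holds.
The Triage can't start until after the Roadmap — holds.

Yes, all constraints hold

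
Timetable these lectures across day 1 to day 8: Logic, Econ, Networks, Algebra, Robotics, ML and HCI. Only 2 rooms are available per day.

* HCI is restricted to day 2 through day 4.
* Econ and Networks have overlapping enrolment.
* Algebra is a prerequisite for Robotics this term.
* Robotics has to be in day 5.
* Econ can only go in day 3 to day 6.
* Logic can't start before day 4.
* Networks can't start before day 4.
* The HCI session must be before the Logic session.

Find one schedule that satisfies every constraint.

Robotics -> day 5; Networks -> day 4; Logic -> day 4; ML -> day 1; HCI -> day 2; Econ -> day 3; Algebra -> day 1

Checking: HCI(day 2) before Logic(day 4); Algebra(day 1) before Robotics(day 5); Econ(day 3) != Networks(day 4); Logic=day 4 in [day 4,day 8]; Econ=day 3 in [day 3,day 6]; HCI=day 2 in [day 2,day 4]; Networks=day 4 in [day 4,day 8]; Robotics=day 5 in [day 5,day 5]; max 2 per day (cap 2).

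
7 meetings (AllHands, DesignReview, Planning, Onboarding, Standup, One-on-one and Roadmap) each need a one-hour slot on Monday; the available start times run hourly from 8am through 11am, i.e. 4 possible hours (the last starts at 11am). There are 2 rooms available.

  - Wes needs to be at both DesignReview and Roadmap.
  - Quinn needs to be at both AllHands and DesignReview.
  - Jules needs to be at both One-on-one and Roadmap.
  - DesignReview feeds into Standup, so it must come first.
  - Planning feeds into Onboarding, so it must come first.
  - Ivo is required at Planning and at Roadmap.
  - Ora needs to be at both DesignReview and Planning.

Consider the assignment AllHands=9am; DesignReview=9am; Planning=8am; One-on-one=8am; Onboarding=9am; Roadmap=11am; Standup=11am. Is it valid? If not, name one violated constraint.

Ora needs to be at both DesignReview and Planning — holds.
Wes needs to be at both DesignReview and Roadmap — holds.
Quinn needs to be at both AllHands and DesignReview — violated.
Ivo is required at Planning and at Roadmap — holds.
Planning feeds into Onboarding, so it must come first — holds.
There are 2 rooms available — violated.
DesignReview feeds into Standup, so it must come first — holds.
Jules needs to be at both One-on-one and Roadmap — holds.

Invalid. Quinn needs to be at both AllHands and DesignReview.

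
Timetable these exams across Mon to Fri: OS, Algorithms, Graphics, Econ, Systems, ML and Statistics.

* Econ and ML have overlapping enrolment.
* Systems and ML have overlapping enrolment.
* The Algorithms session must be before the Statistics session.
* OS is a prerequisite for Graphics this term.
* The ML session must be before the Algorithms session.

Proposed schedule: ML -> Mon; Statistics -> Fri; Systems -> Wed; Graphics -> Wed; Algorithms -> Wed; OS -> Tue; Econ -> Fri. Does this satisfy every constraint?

Yes, all constraints hold

The ML session must be before the Algorithms session — holds.
The Algorithms session must be before the Statistics session — holds.
Econ and ML have overlapping enrolment — holds.
OS is a prerequisite for Graphics this term — holds.
Systems and ML have overlapping enrolment — holds.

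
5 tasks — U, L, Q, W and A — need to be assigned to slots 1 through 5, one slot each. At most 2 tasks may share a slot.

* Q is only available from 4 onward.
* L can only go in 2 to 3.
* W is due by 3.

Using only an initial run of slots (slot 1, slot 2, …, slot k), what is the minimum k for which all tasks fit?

4 slots

With at most 2 per slot and 5 tasks, at least 3 slots are needed.
Q can't be placed before 4, so the schedule must run through at least slot 4.
4 works (last occupied slot: 4): for example W -> 1; A -> 2; Q -> 4; U -> 1; L -> 2.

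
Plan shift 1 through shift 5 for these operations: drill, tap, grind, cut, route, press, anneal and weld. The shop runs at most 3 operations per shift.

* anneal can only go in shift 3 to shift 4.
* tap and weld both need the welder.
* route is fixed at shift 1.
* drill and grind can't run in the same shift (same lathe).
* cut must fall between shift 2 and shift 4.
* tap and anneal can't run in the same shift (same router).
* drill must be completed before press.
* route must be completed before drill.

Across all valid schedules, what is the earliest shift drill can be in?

shift 2

Precedence pushes drill to at least shift 2; downstream work caps drill at shift 4.
drill at shift 2 is achievable: grind=shift 1; cut=shift 2; press=shift 3; route=shift 1; drill=shift 2; anneal=shift 3; tap=shift 1; weld=shift 2.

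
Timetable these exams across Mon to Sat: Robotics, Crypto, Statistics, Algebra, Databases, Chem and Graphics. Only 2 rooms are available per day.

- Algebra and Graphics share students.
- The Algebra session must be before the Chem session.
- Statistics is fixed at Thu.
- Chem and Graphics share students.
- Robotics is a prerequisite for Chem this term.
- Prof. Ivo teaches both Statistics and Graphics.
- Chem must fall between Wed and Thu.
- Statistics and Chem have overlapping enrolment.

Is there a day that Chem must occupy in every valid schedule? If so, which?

Chem's window is Wed–Thu.
Statistics is fixed at Thu, and Chem can't share a day with Statistics.
So Chem must be Wed.

Wed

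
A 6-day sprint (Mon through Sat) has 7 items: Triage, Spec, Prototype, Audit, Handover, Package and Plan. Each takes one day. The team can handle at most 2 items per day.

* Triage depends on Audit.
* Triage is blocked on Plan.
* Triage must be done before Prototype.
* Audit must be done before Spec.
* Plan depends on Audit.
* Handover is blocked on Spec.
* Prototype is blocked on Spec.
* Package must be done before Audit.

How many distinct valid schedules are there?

29

Splitting on Triage: it can be Thu (11), Fri (18). Listing each branch's schedules as (Spec, Prototype, Audit, Handover, Package, Plan):
Triage=Thu: (Wed,Fri,Tue,Thu,Mon,Wed) (Wed,Fri,Tue,Fri,Mon,Wed) (Wed,Fri,Tue,Sat,Mon,Wed) (Wed,Sat,Tue,Thu,Mon,Wed) (Wed,Sat,Tue,Fri,Mon,Wed) (Wed,Sat,Tue,Sat,Mon,Wed) (Thu,Fri,Tue,Fri,Mon,Wed) (Thu,Fri,Tue,Sat,Mon,Wed) (Thu,Sat,Tue,Fri,Mon,Wed) (Thu,Sat,Tue,Sat,Mon,Wed) (Fri,Sat,Tue,Sat,Mon,Wed) — 11.
Triage=Fri: (Wed,Sat,Tue,Thu,Mon,Wed) (Wed,Sat,Tue,Thu,Mon,Thu) (Wed,Sat,Tue,Fri,Mon,Wed) (Wed,Sat,Tue,Fri,Mon,Thu) (Wed,Sat,Tue,Sat,Mon,Wed) (Wed,Sat,Tue,Sat,Mon,Thu) (Thu,Sat,Tue,Fri,Mon,Wed) (Thu,Sat,Tue,Fri,Mon,Thu) (Thu,Sat,Tue,Sat,Mon,Wed) (Thu,Sat,Tue,Sat,Mon,Thu) (Thu,Sat,Wed,Fri,Mon,Thu) (Thu,Sat,Wed,Fri,Tue,Thu) (Thu,Sat,Wed,Sat,Mon,Thu) (Thu,Sat,Wed,Sat,Tue,Thu) (Fri,Sat,Tue,Sat,Mon,Wed) (Fri,Sat,Tue,Sat,Mon,Thu) (Fri,Sat,Wed,Sat,Mon,Thu) (Fri,Sat,Wed,Sat,Tue,Thu) — 18.
Summing: 11 + 18 = 29.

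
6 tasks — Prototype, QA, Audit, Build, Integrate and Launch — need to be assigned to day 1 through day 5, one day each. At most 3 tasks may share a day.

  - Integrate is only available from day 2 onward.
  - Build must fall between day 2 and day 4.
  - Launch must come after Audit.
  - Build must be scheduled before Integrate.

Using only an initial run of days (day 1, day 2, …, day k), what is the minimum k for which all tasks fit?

3 days

The precedence chain requires at least 2 distinct days.
With at most 3 per day and 6 tasks, at least 2 days are needed.
Propagating the time windows through the other constraints, Integrate can't land before day 3, so the schedule must run through at least day 3.
3 works (last occupied day: day 3): for example QA=day 1; Audit=day 1; Prototype=day 1; Build=day 2; Launch=day 2; Integrate=day 3.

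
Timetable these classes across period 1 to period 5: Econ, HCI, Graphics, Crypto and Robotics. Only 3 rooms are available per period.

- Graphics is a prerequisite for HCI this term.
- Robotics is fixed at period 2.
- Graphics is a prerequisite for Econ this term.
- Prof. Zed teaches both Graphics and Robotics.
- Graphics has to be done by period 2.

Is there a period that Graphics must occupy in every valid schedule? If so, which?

period 1

Graphics's window is period 1–period 2.
Robotics is fixed at period 2, and Graphics can't share a period with Robotics.
So Graphics must be period 1.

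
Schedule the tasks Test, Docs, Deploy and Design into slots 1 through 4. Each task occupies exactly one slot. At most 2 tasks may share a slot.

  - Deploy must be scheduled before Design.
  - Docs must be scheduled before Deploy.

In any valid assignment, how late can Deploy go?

3

Precedence pushes Deploy to at least 2; downstream work caps Deploy at 3.
Deploy at 3 is achievable: Test=1; Design=4; Docs=1; Deploy=3.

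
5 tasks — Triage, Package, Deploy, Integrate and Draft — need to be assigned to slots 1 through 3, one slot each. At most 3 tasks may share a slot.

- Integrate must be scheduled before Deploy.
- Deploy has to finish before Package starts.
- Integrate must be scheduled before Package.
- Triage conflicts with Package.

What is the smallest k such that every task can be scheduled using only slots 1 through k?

3 slots

The precedence chain requires at least 3 distinct slots.
With at most 3 per slot and 5 tasks, at least 2 slots are needed.
3 works (last occupied slot: 3): for example Triage=1; Deploy=2; Draft=1; Integrate=1; Package=3.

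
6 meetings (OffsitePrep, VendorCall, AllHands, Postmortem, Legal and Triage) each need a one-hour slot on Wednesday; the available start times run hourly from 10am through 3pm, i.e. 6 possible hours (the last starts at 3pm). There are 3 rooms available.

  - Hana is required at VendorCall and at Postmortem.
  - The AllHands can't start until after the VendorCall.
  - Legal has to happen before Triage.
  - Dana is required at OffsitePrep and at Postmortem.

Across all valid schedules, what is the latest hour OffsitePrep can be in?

OffsitePrep at 3pm is achievable: Postmortem=11am, VendorCall=10am, Legal=10am, AllHands=11am, Triage=11am, OffsitePrep=3pm.

3pm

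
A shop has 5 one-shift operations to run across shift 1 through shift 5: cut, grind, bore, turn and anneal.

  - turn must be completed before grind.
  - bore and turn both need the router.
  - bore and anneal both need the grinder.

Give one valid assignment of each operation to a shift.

turn -> shift 1; grind -> shift 2; bore -> shift 2; anneal -> shift 1; cut -> shift 1

Checking: turn(shift 1) before grind(shift 2); bore(shift 2) != anneal(shift 1); bore(shift 2) != turn(shift 1).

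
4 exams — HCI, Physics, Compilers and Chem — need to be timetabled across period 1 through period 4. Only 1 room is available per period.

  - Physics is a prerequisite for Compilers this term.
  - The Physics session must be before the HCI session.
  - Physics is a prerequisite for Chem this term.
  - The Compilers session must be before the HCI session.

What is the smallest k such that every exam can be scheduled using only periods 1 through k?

The precedence chain requires at least 3 distinct periods.
With at most 1 per period and 4 exams, at least 4 periods are needed.
4 works (last occupied period: period 4): for example Compilers in period 2; Physics in period 1; HCI in period 3; Chem in period 4.

4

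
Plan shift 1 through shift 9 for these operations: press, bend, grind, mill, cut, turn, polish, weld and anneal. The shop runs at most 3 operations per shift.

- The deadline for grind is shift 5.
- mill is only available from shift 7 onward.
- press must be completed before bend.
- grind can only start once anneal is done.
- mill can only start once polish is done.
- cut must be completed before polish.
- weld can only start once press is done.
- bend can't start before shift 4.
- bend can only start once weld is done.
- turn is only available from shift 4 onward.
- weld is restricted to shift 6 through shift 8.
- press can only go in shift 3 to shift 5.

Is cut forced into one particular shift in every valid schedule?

cut can be shift 1 (e.g. grind=shift 2; anneal=shift 1; weld=shift 6; cut=shift 1; mill=shift 7; turn=shift 4; bend=shift 7; press=shift 3; polish=shift 2) or shift 2 (e.g. grind=shift 2; press=shift 3; mill=shift 7; anneal=shift 1; cut=shift 2; polish=shift 3; turn=shift 4; weld=shift 6; bend=shift 7).

No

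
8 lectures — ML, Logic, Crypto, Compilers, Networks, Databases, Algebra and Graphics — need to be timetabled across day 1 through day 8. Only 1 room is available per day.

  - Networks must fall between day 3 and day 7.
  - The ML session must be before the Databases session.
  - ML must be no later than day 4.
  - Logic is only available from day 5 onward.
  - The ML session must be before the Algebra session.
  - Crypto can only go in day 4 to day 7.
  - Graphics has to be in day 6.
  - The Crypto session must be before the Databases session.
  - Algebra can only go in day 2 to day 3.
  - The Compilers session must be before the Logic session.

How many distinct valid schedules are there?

27

Splitting on ML: it can be day 1 (20), day 2 (7). Listing each branch's schedules as (Logic, Crypto, Compilers, Networks, Databases, Algebra, Graphics) by day number:
ML=day 1: (5,4,2,7,8,3,6) (5,4,3,7,8,2,6) (5,7,2,4,8,3,6) (5,7,3,4,8,2,6) (5,7,4,3,8,2,6) (7,4,2,5,8,3,6) (7,4,3,5,8,2,6) (7,4,5,3,8,2,6) (7,5,2,4,8,3,6) (7,5,3,4,8,2,6) (7,5,4,3,8,2,6) (8,4,2,5,7,3,6) (8,4,2,7,5,3,6) (8,4,3,5,7,2,6) (8,4,3,7,5,2,6) (8,4,5,3,7,2,6) (8,4,7,3,5,2,6) (8,5,2,4,7,3,6) (8,5,3,4,7,2,6) (8,5,4,3,7,2,6) — 20.
ML=day 2: (5,4,1,7,8,3,6) (5,7,1,4,8,3,6) (7,4,1,5,8,3,6) (7,5,1,4,8,3,6) (8,4,1,5,7,3,6) (8,4,1,7,5,3,6) (8,5,1,4,7,3,6) — 7.
Summing: 20 + 7 = 27.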